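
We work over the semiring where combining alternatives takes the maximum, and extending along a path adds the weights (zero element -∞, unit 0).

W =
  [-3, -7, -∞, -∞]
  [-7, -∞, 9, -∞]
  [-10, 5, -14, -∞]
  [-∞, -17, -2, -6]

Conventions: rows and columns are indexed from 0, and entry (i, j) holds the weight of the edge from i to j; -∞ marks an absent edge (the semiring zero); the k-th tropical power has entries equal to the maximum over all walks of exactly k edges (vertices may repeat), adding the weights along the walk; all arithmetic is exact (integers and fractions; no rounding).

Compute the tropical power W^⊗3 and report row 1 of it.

W^⊗2:
  [-6, -10, 2, -∞]
  [-1, 14, -5, -∞]
  [-2, -9, 14, -∞]
  [-12, 3, -8, -12]
W^⊗3:
  [-8, 7, -1, -∞]
  [7, 0, 23, -∞]
  [4, 19, 0, -∞]
  [-4, -3, 12, -18]
Answer: row 1 of W^⊗3 = [7, 0, 23, -∞]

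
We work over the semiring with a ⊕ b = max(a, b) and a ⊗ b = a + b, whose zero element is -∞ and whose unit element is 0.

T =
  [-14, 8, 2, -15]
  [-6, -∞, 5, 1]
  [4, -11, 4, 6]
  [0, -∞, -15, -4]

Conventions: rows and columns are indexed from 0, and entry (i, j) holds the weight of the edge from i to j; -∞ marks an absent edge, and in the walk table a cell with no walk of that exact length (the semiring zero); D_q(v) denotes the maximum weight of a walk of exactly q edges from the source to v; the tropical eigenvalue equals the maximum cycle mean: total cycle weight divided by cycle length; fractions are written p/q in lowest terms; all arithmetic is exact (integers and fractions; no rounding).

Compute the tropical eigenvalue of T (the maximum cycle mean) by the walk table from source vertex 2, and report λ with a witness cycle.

q=0: [-∞, -∞, 0, -∞]
q=1: [4, -11, 4, 6]
q=2: [8, 12, 8, 10]
q=3: [12, 16, 17, 14]
q=4: [21, 20, 21, 23]
Optimal cycle mean attained by: cycle 0->1->2->0, total 8 + 5 + 4, length 3.
Answer: λ = 17/3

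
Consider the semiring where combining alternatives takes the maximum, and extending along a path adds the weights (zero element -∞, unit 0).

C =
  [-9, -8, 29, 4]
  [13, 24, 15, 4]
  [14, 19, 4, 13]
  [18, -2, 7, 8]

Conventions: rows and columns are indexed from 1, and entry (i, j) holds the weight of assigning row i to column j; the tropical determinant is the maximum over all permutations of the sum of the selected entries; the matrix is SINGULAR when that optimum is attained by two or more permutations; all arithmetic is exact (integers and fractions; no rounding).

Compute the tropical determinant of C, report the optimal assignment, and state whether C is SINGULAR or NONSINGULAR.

σ = (1, 2, 3, 4): (-9) + 24 + 4 + 8 = 27
σ = (1, 2, 4, 3): (-9) + 24 + 13 + 7 = 35
σ = (1, 3, 2, 4): (-9) + 15 + 19 + 8 = 33
σ = (1, 3, 4, 2): (-9) + 15 + 13 + (-2) = 17
σ = (1, 4, 2, 3): (-9) + 4 + 19 + 7 = 21
σ = (1, 4, 3, 2): (-9) + 4 + 4 + (-2) = -3
σ = (2, 1, 3, 4): (-8) + 13 + 4 + 8 = 17
σ = (2, 1, 4, 3): (-8) + 13 + 13 + 7 = 25
σ = (2, 3, 1, 4): (-8) + 15 + 14 + 8 = 29
σ = (2, 3, 4, 1): (-8) + 15 + 13 + 18 = 38
σ = (2, 4, 1, 3): (-8) + 4 + 14 + 7 = 17
σ = (2, 4, 3, 1): (-8) + 4 + 4 + 18 = 18
σ = (3, 1, 2, 4): 29 + 13 + 19 + 8 = 69
σ = (3, 1, 4, 2): 29 + 13 + 13 + (-2) = 53
σ = (3, 2, 1, 4): 29 + 24 + 14 + 8 = 75
σ = (3, 2, 4, 1): 29 + 24 + 13 + 18 = 84
σ = (3, 4, 1, 2): 29 + 4 + 14 + (-2) = 45
σ = (3, 4, 2, 1): 29 + 4 + 19 + 18 = 70
σ = (4, 1, 2, 3): 4 + 13 + 19 + 7 = 43
σ = (4, 1, 3, 2): 4 + 13 + 4 + (-2) = 19
σ = (4, 2, 1, 3): 4 + 24 + 14 + 7 = 49
σ = (4, 2, 3, 1): 4 + 24 + 4 + 18 = 50
σ = (4, 3, 1, 2): 4 + 15 + 14 + (-2) = 31
σ = (4, 3, 2, 1): 4 + 15 + 19 + 18 = 56
Optimal value attained by: σ = (3, 2, 4, 1).
Answer: det⊕(C) = 84; verdict: NONSINGULAR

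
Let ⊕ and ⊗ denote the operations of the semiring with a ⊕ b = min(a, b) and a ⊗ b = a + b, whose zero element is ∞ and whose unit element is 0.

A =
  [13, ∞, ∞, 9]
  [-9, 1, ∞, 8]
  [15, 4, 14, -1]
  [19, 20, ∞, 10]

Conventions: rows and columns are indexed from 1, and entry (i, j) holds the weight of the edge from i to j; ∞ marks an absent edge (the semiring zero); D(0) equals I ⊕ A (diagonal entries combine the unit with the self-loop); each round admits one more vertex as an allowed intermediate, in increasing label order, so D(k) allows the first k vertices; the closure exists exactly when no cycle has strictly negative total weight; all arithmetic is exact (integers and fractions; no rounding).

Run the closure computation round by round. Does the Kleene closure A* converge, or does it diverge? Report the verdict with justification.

D(0):
  [0, ∞, ∞, 9]
  [-9, 0, ∞, 8]
  [15, 4, 0, -1]
  [19, 20, ∞, 0]
D(1):
  [0, ∞, ∞, 9]
  [-9, 0, ∞, 0]
  [15, 4, 0, -1]
  [19, 20, ∞, 0]
D(2):
  [0, ∞, ∞, 9]
  [-9, 0, ∞, 0]
  [-5, 4, 0, -1]
  [11, 20, ∞, 0]
D(3):
  [0, ∞, ∞, 9]
  [-9, 0, ∞, 0]
  [-5, 4, 0, -1]
  [11, 20, ∞, 0]
D(4):
  [0, 29, ∞, 9]
  [-9, 0, ∞, 0]
  [-5, 4, 0, -1]
  [11, 20, ∞, 0]
Key observation: every diagonal entry stays at the unit through all rounds, so no improving cycle exists.
Answer: CONVERGES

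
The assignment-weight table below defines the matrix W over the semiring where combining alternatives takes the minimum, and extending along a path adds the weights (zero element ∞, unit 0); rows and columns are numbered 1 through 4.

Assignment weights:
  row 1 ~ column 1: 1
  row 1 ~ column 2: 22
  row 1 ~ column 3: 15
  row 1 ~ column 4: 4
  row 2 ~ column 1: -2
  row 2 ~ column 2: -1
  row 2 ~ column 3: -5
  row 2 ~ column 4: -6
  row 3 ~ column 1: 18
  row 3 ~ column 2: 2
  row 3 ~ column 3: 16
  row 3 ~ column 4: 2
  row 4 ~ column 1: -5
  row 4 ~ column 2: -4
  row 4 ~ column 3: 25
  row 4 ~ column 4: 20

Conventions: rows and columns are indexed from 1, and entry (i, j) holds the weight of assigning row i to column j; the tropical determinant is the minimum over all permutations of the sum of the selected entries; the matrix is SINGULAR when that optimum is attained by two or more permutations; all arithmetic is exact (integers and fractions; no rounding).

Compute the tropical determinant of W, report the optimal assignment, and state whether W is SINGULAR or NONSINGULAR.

σ = (1, 2, 3, 4): 1 + (-1) + 16 + 20 = 36
σ = (1, 2, 4, 3): 1 + (-1) + 2 + 25 = 27
σ = (1, 3, 2, 4): 1 + (-5) + 2 + 20 = 18
σ = (1, 3, 4, 2): 1 + (-5) + 2 + (-4) = -6
σ = (1, 4, 2, 3): 1 + (-6) + 2 + 25 = 22
σ = (1, 4, 3, 2): 1 + (-6) + 16 + (-4) = 7
σ = (2, 1, 3, 4): 22 + (-2) + 16 + 20 = 56
σ = (2, 1, 4, 3): 22 + (-2) + 2 + 25 = 47
σ = (2, 3, 1, 4): 22 + (-5) + 18 + 20 = 55
σ = (2, 3, 4, 1): 22 + (-5) + 2 + (-5) = 14
σ = (2, 4, 1, 3): 22 + (-6) + 18 + 25 = 59
σ = (2, 4, 3, 1): 22 + (-6) + 16 + (-5) = 27
σ = (3, 1, 2, 4): 15 + (-2) + 2 + 20 = 35
σ = (3, 1, 4, 2): 15 + (-2) + 2 + (-4) = 11
σ = (3, 2, 1, 4): 15 + (-1) + 18 + 20 = 52
σ = (3, 2, 4, 1): 15 + (-1) + 2 + (-5) = 11
σ = (3, 4, 1, 2): 15 + (-6) + 18 + (-4) = 23
σ = (3, 4, 2, 1): 15 + (-6) + 2 + (-5) = 6
σ = (4, 1, 2, 3): 4 + (-2) + 2 + 25 = 29
σ = (4, 1, 3, 2): 4 + (-2) + 16 + (-4) = 14
σ = (4, 2, 1, 3): 4 + (-1) + 18 + 25 = 46
σ = (4, 2, 3, 1): 4 + (-1) + 16 + (-5) = 14
σ = (4, 3, 1, 2): 4 + (-5) + 18 + (-4) = 13
σ = (4, 3, 2, 1): 4 + (-5) + 2 + (-5) = -4
Optimal value attained by: σ = (1, 3, 4, 2).
Answer: det⊕(W) = -6; verdict: NONSINGULAR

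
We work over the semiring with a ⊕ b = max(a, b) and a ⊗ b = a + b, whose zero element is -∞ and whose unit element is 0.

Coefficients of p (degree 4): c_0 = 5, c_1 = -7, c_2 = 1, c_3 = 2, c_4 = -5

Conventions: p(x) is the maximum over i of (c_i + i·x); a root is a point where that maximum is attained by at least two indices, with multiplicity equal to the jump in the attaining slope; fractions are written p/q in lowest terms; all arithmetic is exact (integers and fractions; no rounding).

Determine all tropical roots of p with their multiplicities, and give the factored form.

hull edge (i=0, c=5) to (i=3, c=2): slope -1, span 3
hull edge (i=3, c=2) to (i=4, c=-5): slope -7, span 1
Factored form: p(x) = -5 ⊗ (x ⊕ 1) ⊗ (x ⊕ 1) ⊗ (x ⊕ 1) ⊗ (x ⊕ 7)
Answer: roots = 1 (mult 3), 7 (mult 1)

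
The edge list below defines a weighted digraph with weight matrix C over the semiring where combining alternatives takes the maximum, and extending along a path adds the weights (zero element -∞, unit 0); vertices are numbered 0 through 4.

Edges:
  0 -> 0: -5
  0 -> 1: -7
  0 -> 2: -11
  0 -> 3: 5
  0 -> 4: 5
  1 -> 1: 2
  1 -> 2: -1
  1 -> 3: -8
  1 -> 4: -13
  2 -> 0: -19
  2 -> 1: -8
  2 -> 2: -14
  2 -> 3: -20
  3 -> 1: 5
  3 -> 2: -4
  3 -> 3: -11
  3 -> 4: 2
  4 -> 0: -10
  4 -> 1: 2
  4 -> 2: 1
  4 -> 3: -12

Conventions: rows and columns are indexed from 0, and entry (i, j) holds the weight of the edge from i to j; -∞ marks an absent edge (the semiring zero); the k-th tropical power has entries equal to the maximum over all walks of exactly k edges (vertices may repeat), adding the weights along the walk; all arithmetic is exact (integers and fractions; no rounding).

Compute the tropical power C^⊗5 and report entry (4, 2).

C^⊗2:
  [-5, 10, 6, 0, 7]
  [-20, 4, 1, -6, -6]
  [-24, -6, -9, -14, -14]
  [-8, 7, 4, -3, -8]
  [-15, 4, 1, -5, -5]
C^⊗3:
  [-3, 12, 9, 2, 2]
  [-16, 6, 3, -4, -4]
  [-24, -4, -7, -14, -12]
  [-13, 9, 6, -1, -1]
  [-15, 6, 3, -4, -3]
C^⊗4:
  [-8, 14, 11, 4, 4]
  [-14, 8, 5, -2, -2]
  [-22, -2, -5, -12, -12]
  [-11, 11, 8, 1, 1]
  [-13, 8, 5, -2, -2]
C^⊗5:
  [-6, 16, 13, 6, 6]
  [-12, 10, 7, 0, 0]
  [-22, 0, -3, -10, -10]
  [-9, 13, 10, 3, 3]
  [-12, 10, 7, 0, 0]
Key observation: the optimum is the walk 4->1->1->1->1->2, with weight 2 + 2 + 2 + 2 + (-1) = 7.
Optimal value attained by: walk 4->1->1->1->1->2.
Answer: (C^⊗5)[4][2] = 7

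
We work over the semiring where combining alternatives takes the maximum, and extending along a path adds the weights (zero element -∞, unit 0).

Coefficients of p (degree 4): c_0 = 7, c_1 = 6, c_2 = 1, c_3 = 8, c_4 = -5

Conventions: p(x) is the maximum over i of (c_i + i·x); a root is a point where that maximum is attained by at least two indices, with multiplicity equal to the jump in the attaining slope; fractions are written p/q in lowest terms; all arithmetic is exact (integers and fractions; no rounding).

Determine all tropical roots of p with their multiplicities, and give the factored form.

hull edge (i=0, c=7) to (i=3, c=8): slope 1/3, span 3
hull edge (i=3, c=8) to (i=4, c=-5): slope -13, span 1
Factored form: p(x) = -5 ⊗ (x ⊕ (-1/3)) ⊗ (x ⊕ (-1/3)) ⊗ (x ⊕ (-1/3)) ⊗ (x ⊕ 13)
Answer: roots = -1/3 (mult 3), 13 (mult 1)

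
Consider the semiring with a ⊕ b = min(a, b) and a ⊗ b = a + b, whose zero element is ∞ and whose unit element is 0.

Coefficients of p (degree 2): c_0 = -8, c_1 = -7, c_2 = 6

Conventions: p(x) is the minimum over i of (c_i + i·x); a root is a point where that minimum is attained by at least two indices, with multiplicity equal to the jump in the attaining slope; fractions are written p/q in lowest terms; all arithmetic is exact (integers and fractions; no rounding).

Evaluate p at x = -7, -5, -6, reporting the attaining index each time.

p(-7) = min(-8+0·(-7)=-8, -7+1·(-7)=-14, 6+2·(-7)=-8) = -14 (attained by i=1)
p(-5) = min(-8+0·(-5)=-8, -7+1·(-5)=-12, 6+2·(-5)=-4) = -12 (attained by i=1)
p(-6) = min(-8+0·(-6)=-8, -7+1·(-6)=-13, 6+2·(-6)=-6) = -13 (attained by i=1)
Answer: p(-7) = -14; p(-5) = -12; p(-6) = -13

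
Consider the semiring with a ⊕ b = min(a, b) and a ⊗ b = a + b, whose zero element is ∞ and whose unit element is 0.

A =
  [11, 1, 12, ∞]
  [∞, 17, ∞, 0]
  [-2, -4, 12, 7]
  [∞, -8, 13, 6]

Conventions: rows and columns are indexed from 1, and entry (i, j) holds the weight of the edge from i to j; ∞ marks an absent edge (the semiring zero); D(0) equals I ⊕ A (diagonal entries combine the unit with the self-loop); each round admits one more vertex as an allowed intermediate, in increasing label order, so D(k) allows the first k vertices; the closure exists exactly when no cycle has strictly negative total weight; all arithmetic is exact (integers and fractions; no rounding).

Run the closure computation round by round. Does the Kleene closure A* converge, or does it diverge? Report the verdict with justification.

D(0):
  [0, 1, 12, ∞]
  [∞, 0, ∞, 0]
  [-2, -4, 0, 7]
  [∞, -8, 13, 0]
D(1):
  [0, 1, 12, ∞]
  [∞, 0, ∞, 0]
  [-2, -4, 0, 7]
  [∞, -8, 13, 0]
Detection: at round 2, diagonal entry (4, 4) turns strictly negative.
Key observation: the cycle 4->2->4 has total weight (-8) + 0, which is strictly negative.
Answer: DIVERGES — negative cycle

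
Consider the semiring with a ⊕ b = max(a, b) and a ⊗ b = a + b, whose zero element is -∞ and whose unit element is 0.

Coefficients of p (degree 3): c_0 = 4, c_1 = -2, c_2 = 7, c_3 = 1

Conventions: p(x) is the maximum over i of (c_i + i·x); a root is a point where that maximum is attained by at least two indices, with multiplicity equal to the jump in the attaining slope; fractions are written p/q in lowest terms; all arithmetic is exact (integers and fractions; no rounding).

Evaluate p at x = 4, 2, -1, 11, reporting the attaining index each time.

p(4) = max(4+0·4=4, -2+1·4=2, 7+2·4=15, 1+3·4=13) = 15 (attained by i=2)
p(2) = max(4+0·2=4, -2+1·2=0, 7+2·2=11, 1+3·2=7) = 11 (attained by i=2)
p(-1) = max(4+0·(-1)=4, -2+1·(-1)=-3, 7+2·(-1)=5, 1+3·(-1)=-2) = 5 (attained by i=2)
p(11) = max(4+0·11=4, -2+1·11=9, 7+2·11=29, 1+3·11=34) = 34 (attained by i=3)
Answer: p(4) = 15; p(2) = 11; p(-1) = 5; p(11) = 34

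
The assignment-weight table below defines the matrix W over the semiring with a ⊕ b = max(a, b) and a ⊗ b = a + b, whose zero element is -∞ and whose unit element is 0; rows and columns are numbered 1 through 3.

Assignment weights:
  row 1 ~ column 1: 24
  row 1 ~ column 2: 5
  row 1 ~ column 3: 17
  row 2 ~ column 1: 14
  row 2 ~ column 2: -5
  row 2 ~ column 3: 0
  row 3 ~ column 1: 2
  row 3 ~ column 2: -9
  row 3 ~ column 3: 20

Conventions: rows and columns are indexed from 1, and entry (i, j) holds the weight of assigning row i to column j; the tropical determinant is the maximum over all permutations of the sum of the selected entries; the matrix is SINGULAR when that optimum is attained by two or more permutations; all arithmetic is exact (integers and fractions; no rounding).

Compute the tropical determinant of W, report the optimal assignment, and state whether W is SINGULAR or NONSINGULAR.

σ = (1, 2, 3): 24 + (-5) + 20 = 39
σ = (1, 3, 2): 24 + 0 + (-9) = 15
σ = (2, 1, 3): 5 + 14 + 20 = 39
σ = (2, 3, 1): 5 + 0 + 2 = 7
σ = (3, 1, 2): 17 + 14 + (-9) = 22
σ = (3, 2, 1): 17 + (-5) + 2 = 14
Optimal value attained by: σ = (1, 2, 3).
Answer: det⊕(W) = 39; verdict: SINGULAR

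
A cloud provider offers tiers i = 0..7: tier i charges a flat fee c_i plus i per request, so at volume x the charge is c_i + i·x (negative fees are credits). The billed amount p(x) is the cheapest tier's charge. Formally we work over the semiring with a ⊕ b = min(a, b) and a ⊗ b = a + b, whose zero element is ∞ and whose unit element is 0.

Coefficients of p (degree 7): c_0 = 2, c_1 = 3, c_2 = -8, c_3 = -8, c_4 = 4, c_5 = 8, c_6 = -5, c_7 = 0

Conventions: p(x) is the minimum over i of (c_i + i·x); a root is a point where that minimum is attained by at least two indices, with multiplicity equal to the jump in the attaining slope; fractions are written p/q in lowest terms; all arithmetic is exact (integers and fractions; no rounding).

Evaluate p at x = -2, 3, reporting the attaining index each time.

p(-2) = min(2+0·(-2)=2, 3+1·(-2)=1, -8+2·(-2)=-12, -8+3·(-2)=-14, 4+4·(-2)=-4, 8+5·(-2)=-2, -5+6·(-2)=-17, 0+7·(-2)=-14) = -17 (attained by i=6)
p(3) = min(2+0·3=2, 3+1·3=6, -8+2·3=-2, -8+3·3=1, 4+4·3=16, 8+5·3=23, -5+6·3=13, 0+7·3=21) = -2 (attained by i=2)
Answer: p(-2) = -17; p(3) = -2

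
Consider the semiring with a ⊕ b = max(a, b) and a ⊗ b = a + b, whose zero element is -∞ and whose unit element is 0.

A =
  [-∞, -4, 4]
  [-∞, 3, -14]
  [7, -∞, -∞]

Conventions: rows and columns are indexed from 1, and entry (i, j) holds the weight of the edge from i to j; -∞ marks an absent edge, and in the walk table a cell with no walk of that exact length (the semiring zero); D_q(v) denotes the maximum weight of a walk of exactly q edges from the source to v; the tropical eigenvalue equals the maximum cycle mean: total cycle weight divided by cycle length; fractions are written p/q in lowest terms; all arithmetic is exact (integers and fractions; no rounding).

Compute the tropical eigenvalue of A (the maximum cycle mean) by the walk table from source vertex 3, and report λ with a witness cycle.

q=0: [-∞, -∞, 0]
q=1: [7, -∞, -∞]
q=2: [-∞, 3, 11]
q=3: [18, 6, -11]
Optimal cycle mean attained by: cycle 1->3->1, total 4 + 7, length 2.
Answer: λ = 11/2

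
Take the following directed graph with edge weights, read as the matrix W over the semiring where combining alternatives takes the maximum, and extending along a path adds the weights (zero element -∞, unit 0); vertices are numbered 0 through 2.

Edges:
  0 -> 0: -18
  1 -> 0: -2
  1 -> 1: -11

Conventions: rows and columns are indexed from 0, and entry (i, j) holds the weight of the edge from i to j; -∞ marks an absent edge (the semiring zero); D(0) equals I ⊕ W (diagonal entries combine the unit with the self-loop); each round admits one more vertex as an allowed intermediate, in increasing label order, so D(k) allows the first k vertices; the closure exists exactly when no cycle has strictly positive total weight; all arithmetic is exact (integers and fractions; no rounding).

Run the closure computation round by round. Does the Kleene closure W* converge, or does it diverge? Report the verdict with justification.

D(0):
  [0, -∞, -∞]
  [-2, 0, -∞]
  [-∞, -∞, 0]
D(1):
  [0, -∞, -∞]
  [-2, 0, -∞]
  [-∞, -∞, 0]
D(2):
  [0, -∞, -∞]
  [-2, 0, -∞]
  [-∞, -∞, 0]
D(3):
  [0, -∞, -∞]
  [-2, 0, -∞]
  [-∞, -∞, 0]
Key observation: every diagonal entry stays at the unit through all rounds, so no improving cycle exists.
Answer: CONVERGES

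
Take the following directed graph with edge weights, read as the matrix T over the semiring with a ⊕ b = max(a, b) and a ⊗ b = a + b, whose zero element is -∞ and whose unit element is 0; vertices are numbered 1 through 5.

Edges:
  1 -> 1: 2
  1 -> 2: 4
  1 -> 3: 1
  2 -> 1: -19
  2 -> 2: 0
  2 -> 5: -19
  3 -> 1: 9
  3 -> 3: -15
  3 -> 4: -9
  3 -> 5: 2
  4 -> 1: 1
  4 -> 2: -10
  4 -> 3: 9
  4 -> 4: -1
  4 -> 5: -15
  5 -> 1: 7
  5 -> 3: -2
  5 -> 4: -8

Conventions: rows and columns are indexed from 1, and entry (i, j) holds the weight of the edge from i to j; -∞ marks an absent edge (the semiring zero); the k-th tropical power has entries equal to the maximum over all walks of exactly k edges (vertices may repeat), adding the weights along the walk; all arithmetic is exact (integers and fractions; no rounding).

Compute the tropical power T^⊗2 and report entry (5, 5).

T^⊗2:
  [10, 6, 3, -8, 3]
  [-12, 0, -18, -27, -19]
  [11, 13, 10, -6, -13]
  [18, 5, 8, 0, 11]
  [9, 11, 8, -9, 0]
Key observation: the optimum is the walk 5->3->5, with weight (-2) + 2 = 0.
Optimal value attained by: walk 5->3->5.
Answer: (T^⊗2)[5][5] = 0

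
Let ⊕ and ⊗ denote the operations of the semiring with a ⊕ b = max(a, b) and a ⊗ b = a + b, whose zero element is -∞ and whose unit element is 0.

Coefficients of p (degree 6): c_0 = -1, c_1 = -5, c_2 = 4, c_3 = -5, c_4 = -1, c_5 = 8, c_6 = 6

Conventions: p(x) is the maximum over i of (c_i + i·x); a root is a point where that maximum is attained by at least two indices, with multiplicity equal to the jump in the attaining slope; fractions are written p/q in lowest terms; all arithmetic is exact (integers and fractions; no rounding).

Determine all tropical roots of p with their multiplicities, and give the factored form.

hull edge (i=0, c=-1) to (i=2, c=4): slope 5/2, span 2
hull edge (i=2, c=4) to (i=5, c=8): slope 4/3, span 3
hull edge (i=5, c=8) to (i=6, c=6): slope -2, span 1
Factored form: p(x) = 6 ⊗ (x ⊕ (-5/2)) ⊗ (x ⊕ (-5/2)) ⊗ (x ⊕ (-4/3)) ⊗ (x ⊕ (-4/3)) ⊗ (x ⊕ (-4/3)) ⊗ (x ⊕ 2)
Answer: roots = -5/2 (mult 2), -4/3 (mult 3), 2 (mult 1)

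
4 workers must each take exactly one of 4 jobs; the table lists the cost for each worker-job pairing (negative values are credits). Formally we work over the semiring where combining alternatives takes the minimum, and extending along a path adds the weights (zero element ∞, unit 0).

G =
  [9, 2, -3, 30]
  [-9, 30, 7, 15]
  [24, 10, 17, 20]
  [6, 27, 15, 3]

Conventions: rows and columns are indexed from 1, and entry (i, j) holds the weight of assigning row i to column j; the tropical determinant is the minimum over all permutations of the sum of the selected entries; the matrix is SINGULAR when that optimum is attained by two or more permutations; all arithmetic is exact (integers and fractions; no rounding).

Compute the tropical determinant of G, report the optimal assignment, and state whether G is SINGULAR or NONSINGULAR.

σ = (1, 2, 3, 4): 9 + 30 + 17 + 3 = 59
σ = (1, 2, 4, 3): 9 + 30 + 20 + 15 = 74
σ = (1, 3, 2, 4): 9 + 7 + 10 + 3 = 29
σ = (1, 3, 4, 2): 9 + 7 + 20 + 27 = 63
σ = (1, 4, 2, 3): 9 + 15 + 10 + 15 = 49
σ = (1, 4, 3, 2): 9 + 15 + 17 + 27 = 68
σ = (2, 1, 3, 4): 2 + (-9) + 17 + 3 = 13
σ = (2, 1, 4, 3): 2 + (-9) + 20 + 15 = 28
σ = (2, 3, 1, 4): 2 + 7 + 24 + 3 = 36
σ = (2, 3, 4, 1): 2 + 7 + 20 + 6 = 35
σ = (2, 4, 1, 3): 2 + 15 + 24 + 15 = 56
σ = (2, 4, 3, 1): 2 + 15 + 17 + 6 = 40
σ = (3, 1, 2, 4): (-3) + (-9) + 10 + 3 = 1
σ = (3, 1, 4, 2): (-3) + (-9) + 20 + 27 = 35
σ = (3, 2, 1, 4): (-3) + 30 + 24 + 3 = 54
σ = (3, 2, 4, 1): (-3) + 30 + 20 + 6 = 53
σ = (3, 4, 1, 2): (-3) + 15 + 24 + 27 = 63
σ = (3, 4, 2, 1): (-3) + 15 + 10 + 6 = 28
σ = (4, 1, 2, 3): 30 + (-9) + 10 + 15 = 46
σ = (4, 1, 3, 2): 30 + (-9) + 17 + 27 = 65
σ = (4, 2, 1, 3): 30 + 30 + 24 + 15 = 99
σ = (4, 2, 3, 1): 30 + 30 + 17 + 6 = 83
σ = (4, 3, 1, 2): 30 + 7 + 24 + 27 = 88
σ = (4, 3, 2, 1): 30 + 7 + 10 + 6 = 53
Optimal value attained by: σ = (3, 1, 2, 4).
Answer: det⊕(G) = 1; verdict: NONSINGULAR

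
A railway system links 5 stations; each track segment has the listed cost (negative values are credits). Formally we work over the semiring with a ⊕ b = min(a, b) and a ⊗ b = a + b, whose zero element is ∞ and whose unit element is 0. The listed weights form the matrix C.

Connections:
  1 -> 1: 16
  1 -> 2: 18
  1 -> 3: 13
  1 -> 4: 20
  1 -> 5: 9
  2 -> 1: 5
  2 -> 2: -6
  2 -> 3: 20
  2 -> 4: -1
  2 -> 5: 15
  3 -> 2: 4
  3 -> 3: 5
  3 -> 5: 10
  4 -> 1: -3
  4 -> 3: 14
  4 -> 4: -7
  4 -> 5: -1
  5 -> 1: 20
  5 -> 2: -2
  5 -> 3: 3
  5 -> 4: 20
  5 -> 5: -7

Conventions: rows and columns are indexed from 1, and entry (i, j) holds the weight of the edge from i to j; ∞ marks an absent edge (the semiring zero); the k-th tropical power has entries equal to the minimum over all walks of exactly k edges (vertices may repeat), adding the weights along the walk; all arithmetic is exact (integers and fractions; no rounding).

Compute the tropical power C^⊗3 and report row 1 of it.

C^⊗2:
  [17, 7, 12, 13, 2]
  [-4, -12, 13, -8, -2]
  [9, -2, 10, 3, 3]
  [-10, -3, 2, -14, -8]
  [3, -9, -4, -3, -14]
C^⊗3:
  [10, 0, 5, 6, -5]
  [-11, -18, 1, -15, -9]
  [0, -8, 6, -4, -4]
  [-17, -10, -5, -21, -15]
  [-6, -16, -11, -10, -21]
Answer: row 1 of C^⊗3 = [10, 0, 5, 6, -5]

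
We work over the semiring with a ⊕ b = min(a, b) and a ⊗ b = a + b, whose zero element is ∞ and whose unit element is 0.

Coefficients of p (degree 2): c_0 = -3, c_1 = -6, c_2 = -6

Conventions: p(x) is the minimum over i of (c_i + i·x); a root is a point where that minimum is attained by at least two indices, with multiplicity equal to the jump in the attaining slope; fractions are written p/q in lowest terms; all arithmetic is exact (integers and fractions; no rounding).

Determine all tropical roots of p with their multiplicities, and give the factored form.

hull edge (i=0, c=-3) to (i=1, c=-6): slope -3, span 1
hull edge (i=1, c=-6) to (i=2, c=-6): slope 0, span 1
Factored form: p(x) = -6 ⊗ (x ⊕ 0) ⊗ (x ⊕ 3)
Answer: roots = 0 (mult 1), 3 (mult 1)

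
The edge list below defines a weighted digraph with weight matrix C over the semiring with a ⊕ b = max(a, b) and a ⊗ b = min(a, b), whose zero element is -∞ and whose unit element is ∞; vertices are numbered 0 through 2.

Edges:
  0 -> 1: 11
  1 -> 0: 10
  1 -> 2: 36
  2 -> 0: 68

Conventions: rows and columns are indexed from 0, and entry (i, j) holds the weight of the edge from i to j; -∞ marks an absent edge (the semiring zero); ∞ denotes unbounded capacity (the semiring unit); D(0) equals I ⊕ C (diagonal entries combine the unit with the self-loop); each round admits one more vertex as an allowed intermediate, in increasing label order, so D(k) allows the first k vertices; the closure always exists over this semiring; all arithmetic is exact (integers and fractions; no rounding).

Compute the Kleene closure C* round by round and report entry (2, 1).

D(0):
  [∞, 11, -∞]
  [10, ∞, 36]
  [68, -∞, ∞]
D(1):
  [∞, 11, -∞]
  [10, ∞, 36]
  [68, 11, ∞]
D(2):
  [∞, 11, 11]
  [10, ∞, 36]
  [68, 11, ∞]
D(3):
  [∞, 11, 11]
  [36, ∞, 36]
  [68, 11, ∞]
Answer: C*[2][1] = 11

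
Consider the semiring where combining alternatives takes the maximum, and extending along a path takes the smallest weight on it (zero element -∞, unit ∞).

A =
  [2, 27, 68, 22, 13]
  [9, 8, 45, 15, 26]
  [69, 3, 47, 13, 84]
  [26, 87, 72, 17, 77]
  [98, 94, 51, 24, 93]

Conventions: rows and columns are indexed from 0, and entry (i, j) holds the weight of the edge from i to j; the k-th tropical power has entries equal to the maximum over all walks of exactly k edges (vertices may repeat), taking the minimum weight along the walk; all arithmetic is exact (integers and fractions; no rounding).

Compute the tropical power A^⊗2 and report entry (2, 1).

A^⊗2:
  [68, 22, 47, 17, 68]
  [45, 26, 45, 24, 45]
  [84, 84, 68, 24, 84]
  [77, 77, 51, 24, 77]
  [93, 93, 68, 24, 93]
Key observation: the optimum is the walk 2->4->1, with weight 84 min 94 = 84.
Optimal value attained by: walk 2->4->1.
Answer: (A^⊗2)[2][1] = 84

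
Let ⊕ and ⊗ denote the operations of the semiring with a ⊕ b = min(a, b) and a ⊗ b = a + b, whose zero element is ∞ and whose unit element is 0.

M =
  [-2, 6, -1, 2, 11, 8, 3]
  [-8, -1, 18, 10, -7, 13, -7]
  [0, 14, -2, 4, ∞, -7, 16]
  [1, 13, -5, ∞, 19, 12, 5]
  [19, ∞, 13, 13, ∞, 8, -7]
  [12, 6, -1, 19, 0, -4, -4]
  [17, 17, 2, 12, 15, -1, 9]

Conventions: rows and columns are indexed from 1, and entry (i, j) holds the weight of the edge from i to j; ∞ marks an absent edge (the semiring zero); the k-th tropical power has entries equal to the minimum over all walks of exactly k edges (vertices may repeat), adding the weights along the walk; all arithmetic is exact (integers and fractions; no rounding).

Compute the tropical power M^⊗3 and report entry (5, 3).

M^⊗2:
  [-4, 4, -3, 0, -1, -8, -1]
  [-10, -2, -9, -6, -8, -8, -14]
  [-2, -1, -8, 2, -7, -11, -11]
  [-5, 7, -7, -1, 6, -12, 4]
  [10, 10, -5, 5, 8, -8, 2]
  [-2, 2, -5, 3, -4, -8, -8]
  [2, 5, -2, 6, -1, -5, -5]
M^⊗3:
  [-6, -2, -9, -2, -8, -12, -12]
  [-12, -4, -12, -8, -9, -16, -15]
  [-9, -5, -12, -4, -11, -15, -15]
  [-7, -6, -13, -3, -12, -16, -16]
  [-5, -2, -9, -1, -8, -12, -12]
  [-6, -2, -9, -1, -8, -12, -12]
  [-3, 1, -6, 2, -5, -9, -9]
Key observation: the optimum is the walk 5->7->6->3, with weight (-7) + (-1) + (-1) = -9.
Optimal value attained by: walk 5->7->6->3.
Answer: (M^⊗3)[5][3] = -9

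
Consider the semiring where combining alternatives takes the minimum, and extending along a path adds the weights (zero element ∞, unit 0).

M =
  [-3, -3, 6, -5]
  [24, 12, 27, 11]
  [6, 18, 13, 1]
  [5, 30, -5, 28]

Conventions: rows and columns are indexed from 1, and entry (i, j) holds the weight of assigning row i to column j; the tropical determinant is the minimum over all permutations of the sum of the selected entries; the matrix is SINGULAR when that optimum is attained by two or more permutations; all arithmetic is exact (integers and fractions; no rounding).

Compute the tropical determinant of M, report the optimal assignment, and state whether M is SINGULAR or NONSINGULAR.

σ = (1, 2, 3, 4): (-3) + 12 + 13 + 28 = 50
σ = (1, 2, 4, 3): (-3) + 12 + 1 + (-5) = 5
σ = (1, 3, 2, 4): (-3) + 27 + 18 + 28 = 70
σ = (1, 3, 4, 2): (-3) + 27 + 1 + 30 = 55
σ = (1, 4, 2, 3): (-3) + 11 + 18 + (-5) = 21
σ = (1, 4, 3, 2): (-3) + 11 + 13 + 30 = 51
σ = (2, 1, 3, 4): (-3) + 24 + 13 + 28 = 62
σ = (2, 1, 4, 3): (-3) + 24 + 1 + (-5) = 17
σ = (2, 3, 1, 4): (-3) + 27 + 6 + 28 = 58
σ = (2, 3, 4, 1): (-3) + 27 + 1 + 5 = 30
σ = (2, 4, 1, 3): (-3) + 11 + 6 + (-5) = 9
σ = (2, 4, 3, 1): (-3) + 11 + 13 + 5 = 26
σ = (3, 1, 2, 4): 6 + 24 + 18 + 28 = 76
σ = (3, 1, 4, 2): 6 + 24 + 1 + 30 = 61
σ = (3, 2, 1, 4): 6 + 12 + 6 + 28 = 52
σ = (3, 2, 4, 1): 6 + 12 + 1 + 5 = 24
σ = (3, 4, 1, 2): 6 + 11 + 6 + 30 = 53
σ = (3, 4, 2, 1): 6 + 11 + 18 + 5 = 40
σ = (4, 1, 2, 3): (-5) + 24 + 18 + (-5) = 32
σ = (4, 1, 3, 2): (-5) + 24 + 13 + 30 = 62
σ = (4, 2, 1, 3): (-5) + 12 + 6 + (-5) = 8
σ = (4, 2, 3, 1): (-5) + 12 + 13 + 5 = 25
σ = (4, 3, 1, 2): (-5) + 27 + 6 + 30 = 58
σ = (4, 3, 2, 1): (-5) + 27 + 18 + 5 = 45
Optimal value attained by: σ = (1, 2, 4, 3).
Answer: det⊕(M) = 5; verdict: NONSINGULAR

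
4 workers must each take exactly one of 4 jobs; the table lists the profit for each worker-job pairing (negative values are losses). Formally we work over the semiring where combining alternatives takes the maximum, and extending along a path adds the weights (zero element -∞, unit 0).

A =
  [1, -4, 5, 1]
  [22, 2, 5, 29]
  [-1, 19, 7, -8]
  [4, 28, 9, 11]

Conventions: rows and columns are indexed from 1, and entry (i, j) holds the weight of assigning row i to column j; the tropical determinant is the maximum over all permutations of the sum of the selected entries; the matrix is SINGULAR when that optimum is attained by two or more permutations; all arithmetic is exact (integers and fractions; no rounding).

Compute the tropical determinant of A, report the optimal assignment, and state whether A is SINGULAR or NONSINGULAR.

σ = (1, 2, 3, 4): 1 + 2 + 7 + 11 = 21
σ = (1, 2, 4, 3): 1 + 2 + (-8) + 9 = 4
σ = (1, 3, 2, 4): 1 + 5 + 19 + 11 = 36
σ = (1, 3, 4, 2): 1 + 5 + (-8) + 28 = 26
σ = (1, 4, 2, 3): 1 + 29 + 19 + 9 = 58
σ = (1, 4, 3, 2): 1 + 29 + 7 + 28 = 65
σ = (2, 1, 3, 4): (-4) + 22 + 7 + 11 = 36
σ = (2, 1, 4, 3): (-4) + 22 + (-8) + 9 = 19
σ = (2, 3, 1, 4): (-4) + 5 + (-1) + 11 = 11
σ = (2, 3, 4, 1): (-4) + 5 + (-8) + 4 = -3
σ = (2, 4, 1, 3): (-4) + 29 + (-1) + 9 = 33
σ = (2, 4, 3, 1): (-4) + 29 + 7 + 4 = 36
σ = (3, 1, 2, 4): 5 + 22 + 19 + 11 = 57
σ = (3, 1, 4, 2): 5 + 22 + (-8) + 28 = 47
σ = (3, 2, 1, 4): 5 + 2 + (-1) + 11 = 17
σ = (3, 2, 4, 1): 5 + 2 + (-8) + 4 = 3
σ = (3, 4, 1, 2): 5 + 29 + (-1) + 28 = 61
σ = (3, 4, 2, 1): 5 + 29 + 19 + 4 = 57
σ = (4, 1, 2, 3): 1 + 22 + 19 + 9 = 51
σ = (4, 1, 3, 2): 1 + 22 + 7 + 28 = 58
σ = (4, 2, 1, 3): 1 + 2 + (-1) + 9 = 11
σ = (4, 2, 3, 1): 1 + 2 + 7 + 4 = 14
σ = (4, 3, 1, 2): 1 + 5 + (-1) + 28 = 33
σ = (4, 3, 2, 1): 1 + 5 + 19 + 4 = 29
Optimal value attained by: σ = (1, 4, 3, 2).
Answer: det⊕(A) = 65; verdict: NONSINGULAR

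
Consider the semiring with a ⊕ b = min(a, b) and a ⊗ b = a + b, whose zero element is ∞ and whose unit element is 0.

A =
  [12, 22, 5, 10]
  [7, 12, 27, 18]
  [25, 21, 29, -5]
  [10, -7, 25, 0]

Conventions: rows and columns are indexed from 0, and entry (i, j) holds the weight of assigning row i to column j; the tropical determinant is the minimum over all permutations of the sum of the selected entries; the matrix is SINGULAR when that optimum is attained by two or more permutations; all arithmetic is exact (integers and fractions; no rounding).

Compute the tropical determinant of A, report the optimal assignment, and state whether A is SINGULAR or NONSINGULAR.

σ = (0, 1, 2, 3): 12 + 12 + 29 + 0 = 53
σ = (0, 1, 3, 2): 12 + 12 + (-5) + 25 = 44
σ = (0, 2, 1, 3): 12 + 27 + 21 + 0 = 60
σ = (0, 2, 3, 1): 12 + 27 + (-5) + (-7) = 27
σ = (0, 3, 1, 2): 12 + 18 + 21 + 25 = 76
σ = (0, 3, 2, 1): 12 + 18 + 29 + (-7) = 52
σ = (1, 0, 2, 3): 22 + 7 + 29 + 0 = 58
σ = (1, 0, 3, 2): 22 + 7 + (-5) + 25 = 49
σ = (1, 2, 0, 3): 22 + 27 + 25 + 0 = 74
σ = (1, 2, 3, 0): 22 + 27 + (-5) + 10 = 54
σ = (1, 3, 0, 2): 22 + 18 + 25 + 25 = 90
σ = (1, 3, 2, 0): 22 + 18 + 29 + 10 = 79
σ = (2, 0, 1, 3): 5 + 7 + 21 + 0 = 33
σ = (2, 0, 3, 1): 5 + 7 + (-5) + (-7) = 0
σ = (2, 1, 0, 3): 5 + 12 + 25 + 0 = 42
σ = (2, 1, 3, 0): 5 + 12 + (-5) + 10 = 22
σ = (2, 3, 0, 1): 5 + 18 + 25 + (-7) = 41
σ = (2, 3, 1, 0): 5 + 18 + 21 + 10 = 54
σ = (3, 0, 1, 2): 10 + 7 + 21 + 25 = 63
σ = (3, 0, 2, 1): 10 + 7 + 29 + (-7) = 39
σ = (3, 1, 0, 2): 10 + 12 + 25 + 25 = 72
σ = (3, 1, 2, 0): 10 + 12 + 29 + 10 = 61
σ = (3, 2, 0, 1): 10 + 27 + 25 + (-7) = 55
σ = (3, 2, 1, 0): 10 + 27 + 21 + 10 = 68
Optimal value attained by: σ = (2, 0, 3, 1).
Answer: det⊕(A) = 0; verdict: NONSINGULAR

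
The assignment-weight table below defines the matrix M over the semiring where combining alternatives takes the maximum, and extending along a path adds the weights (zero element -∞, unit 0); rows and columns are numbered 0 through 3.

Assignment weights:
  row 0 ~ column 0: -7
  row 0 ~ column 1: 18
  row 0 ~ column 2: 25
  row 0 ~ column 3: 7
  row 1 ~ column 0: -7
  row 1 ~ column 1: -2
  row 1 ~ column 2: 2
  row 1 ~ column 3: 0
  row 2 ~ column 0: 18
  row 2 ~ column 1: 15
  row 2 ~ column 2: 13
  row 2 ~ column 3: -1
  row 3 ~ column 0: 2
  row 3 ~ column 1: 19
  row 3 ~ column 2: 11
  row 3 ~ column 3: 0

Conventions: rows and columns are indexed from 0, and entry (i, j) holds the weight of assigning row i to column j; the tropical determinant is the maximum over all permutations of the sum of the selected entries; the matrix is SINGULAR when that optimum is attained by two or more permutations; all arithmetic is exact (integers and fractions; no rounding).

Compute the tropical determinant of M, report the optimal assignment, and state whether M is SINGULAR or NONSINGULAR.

σ = (0, 1, 2, 3): (-7) + (-2) + 13 + 0 = 4
σ = (0, 1, 3, 2): (-7) + (-2) + (-1) + 11 = 1
σ = (0, 2, 1, 3): (-7) + 2 + 15 + 0 = 10
σ = (0, 2, 3, 1): (-7) + 2 + (-1) + 19 = 13
σ = (0, 3, 1, 2): (-7) + 0 + 15 + 11 = 19
σ = (0, 3, 2, 1): (-7) + 0 + 13 + 19 = 25
σ = (1, 0, 2, 3): 18 + (-7) + 13 + 0 = 24
σ = (1, 0, 3, 2): 18 + (-7) + (-1) + 11 = 21
σ = (1, 2, 0, 3): 18 + 2 + 18 + 0 = 38
σ = (1, 2, 3, 0): 18 + 2 + (-1) + 2 = 21
σ = (1, 3, 0, 2): 18 + 0 + 18 + 11 = 47
σ = (1, 3, 2, 0): 18 + 0 + 13 + 2 = 33
σ = (2, 0, 1, 3): 25 + (-7) + 15 + 0 = 33
σ = (2, 0, 3, 1): 25 + (-7) + (-1) + 19 = 36
σ = (2, 1, 0, 3): 25 + (-2) + 18 + 0 = 41
σ = (2, 1, 3, 0): 25 + (-2) + (-1) + 2 = 24
σ = (2, 3, 0, 1): 25 + 0 + 18 + 19 = 62
σ = (2, 3, 1, 0): 25 + 0 + 15 + 2 = 42
σ = (3, 0, 1, 2): 7 + (-7) + 15 + 11 = 26
σ = (3, 0, 2, 1): 7 + (-7) + 13 + 19 = 32
σ = (3, 1, 0, 2): 7 + (-2) + 18 + 11 = 34
σ = (3, 1, 2, 0): 7 + (-2) + 13 + 2 = 20
σ = (3, 2, 0, 1): 7 + 2 + 18 + 19 = 46
σ = (3, 2, 1, 0): 7 + 2 + 15 + 2 = 26
Optimal value attained by: σ = (2, 3, 0, 1).
Answer: det⊕(M) = 62; verdict: NONSINGULAR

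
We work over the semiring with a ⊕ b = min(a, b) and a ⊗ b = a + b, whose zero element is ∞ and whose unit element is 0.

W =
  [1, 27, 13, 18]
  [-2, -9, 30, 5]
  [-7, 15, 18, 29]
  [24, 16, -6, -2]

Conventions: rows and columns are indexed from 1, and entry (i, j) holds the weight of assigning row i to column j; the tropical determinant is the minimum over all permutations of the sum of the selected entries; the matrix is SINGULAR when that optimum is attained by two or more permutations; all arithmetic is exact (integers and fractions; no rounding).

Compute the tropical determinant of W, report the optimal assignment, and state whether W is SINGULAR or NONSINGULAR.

σ = (1, 2, 3, 4): 1 + (-9) + 18 + (-2) = 8
σ = (1, 2, 4, 3): 1 + (-9) + 29 + (-6) = 15
σ = (1, 3, 2, 4): 1 + 30 + 15 + (-2) = 44
σ = (1, 3, 4, 2): 1 + 30 + 29 + 16 = 76
σ = (1, 4, 2, 3): 1 + 5 + 15 + (-6) = 15
σ = (1, 4, 3, 2): 1 + 5 + 18 + 16 = 40
σ = (2, 1, 3, 4): 27 + (-2) + 18 + (-2) = 41
σ = (2, 1, 4, 3): 27 + (-2) + 29 + (-6) = 48
σ = (2, 3, 1, 4): 27 + 30 + (-7) + (-2) = 48
σ = (2, 3, 4, 1): 27 + 30 + 29 + 24 = 110
σ = (2, 4, 1, 3): 27 + 5 + (-7) + (-6) = 19
σ = (2, 4, 3, 1): 27 + 5 + 18 + 24 = 74
σ = (3, 1, 2, 4): 13 + (-2) + 15 + (-2) = 24
σ = (3, 1, 4, 2): 13 + (-2) + 29 + 16 = 56
σ = (3, 2, 1, 4): 13 + (-9) + (-7) + (-2) = -5
σ = (3, 2, 4, 1): 13 + (-9) + 29 + 24 = 57
σ = (3, 4, 1, 2): 13 + 5 + (-7) + 16 = 27
σ = (3, 4, 2, 1): 13 + 5 + 15 + 24 = 57
σ = (4, 1, 2, 3): 18 + (-2) + 15 + (-6) = 25
σ = (4, 1, 3, 2): 18 + (-2) + 18 + 16 = 50
σ = (4, 2, 1, 3): 18 + (-9) + (-7) + (-6) = -4
σ = (4, 2, 3, 1): 18 + (-9) + 18 + 24 = 51
σ = (4, 3, 1, 2): 18 + 30 + (-7) + 16 = 57
σ = (4, 3, 2, 1): 18 + 30 + 15 + 24 = 87
Optimal value attained by: σ = (3, 2, 1, 4).
Answer: det⊕(W) = -5; verdict: NONSINGULAR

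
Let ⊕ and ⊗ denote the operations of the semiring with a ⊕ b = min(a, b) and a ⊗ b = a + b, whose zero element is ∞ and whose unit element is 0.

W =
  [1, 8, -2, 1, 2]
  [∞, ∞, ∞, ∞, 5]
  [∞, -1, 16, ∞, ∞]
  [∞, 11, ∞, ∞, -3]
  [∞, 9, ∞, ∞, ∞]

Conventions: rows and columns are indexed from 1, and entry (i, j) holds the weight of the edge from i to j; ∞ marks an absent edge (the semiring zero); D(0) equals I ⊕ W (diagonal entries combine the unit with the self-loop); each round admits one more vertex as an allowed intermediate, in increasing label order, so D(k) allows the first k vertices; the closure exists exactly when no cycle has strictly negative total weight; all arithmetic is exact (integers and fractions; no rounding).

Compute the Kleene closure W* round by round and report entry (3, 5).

D(0):
  [0, 8, -2, 1, 2]
  [∞, 0, ∞, ∞, 5]
  [∞, -1, 0, ∞, ∞]
  [∞, 11, ∞, 0, -3]
  [∞, 9, ∞, ∞, 0]
D(1):
  [0, 8, -2, 1, 2]
  [∞, 0, ∞, ∞, 5]
  [∞, -1, 0, ∞, ∞]
  [∞, 11, ∞, 0, -3]
  [∞, 9, ∞, ∞, 0]
D(2):
  [0, 8, -2, 1, 2]
  [∞, 0, ∞, ∞, 5]
  [∞, -1, 0, ∞, 4]
  [∞, 11, ∞, 0, -3]
  [∞, 9, ∞, ∞, 0]
D(3):
  [0, -3, -2, 1, 2]
  [∞, 0, ∞, ∞, 5]
  [∞, -1, 0, ∞, 4]
  [∞, 11, ∞, 0, -3]
  [∞, 9, ∞, ∞, 0]
D(4):
  [0, -3, -2, 1, -2]
  [∞, 0, ∞, ∞, 5]
  [∞, -1, 0, ∞, 4]
  [∞, 11, ∞, 0, -3]
  [∞, 9, ∞, ∞, 0]
D(5):
  [0, -3, -2, 1, -2]
  [∞, 0, ∞, ∞, 5]
  [∞, -1, 0, ∞, 4]
  [∞, 6, ∞, 0, -3]
  [∞, 9, ∞, ∞, 0]
Answer: W*[3][5] = 4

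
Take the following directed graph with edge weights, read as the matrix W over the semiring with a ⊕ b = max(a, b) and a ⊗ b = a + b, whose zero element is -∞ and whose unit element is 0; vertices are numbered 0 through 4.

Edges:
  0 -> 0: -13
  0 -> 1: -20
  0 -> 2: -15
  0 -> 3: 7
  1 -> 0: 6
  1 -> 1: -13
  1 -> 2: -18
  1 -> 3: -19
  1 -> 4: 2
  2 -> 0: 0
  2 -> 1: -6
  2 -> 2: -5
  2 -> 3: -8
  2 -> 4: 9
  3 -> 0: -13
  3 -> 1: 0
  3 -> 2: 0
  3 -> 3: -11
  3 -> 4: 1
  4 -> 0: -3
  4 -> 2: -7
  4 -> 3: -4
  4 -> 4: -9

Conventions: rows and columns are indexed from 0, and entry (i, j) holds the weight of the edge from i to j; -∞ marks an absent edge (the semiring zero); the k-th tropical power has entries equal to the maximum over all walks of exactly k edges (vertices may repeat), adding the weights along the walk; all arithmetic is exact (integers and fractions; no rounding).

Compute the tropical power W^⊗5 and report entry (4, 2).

W^⊗2:
  [-6, 7, 7, -4, 8]
  [-1, -14, -5, 13, -7]
  [6, -8, 2, 7, 4]
  [6, -6, -5, -3, 9]
  [-7, -4, -4, 4, 2]
W^⊗3:
  [13, 1, 2, 4, 16]
  [0, 13, 13, 6, 14]
  [2, 7, 7, 13, 11]
  [6, -3, 2, 13, 4]
  [2, 4, 4, 0, 5]
W^⊗4:
  [13, 4, 9, 20, 11]
  [19, 7, 8, 10, 22]
  [13, 13, 13, 9, 16]
  [3, 13, 13, 13, 14]
  [10, 0, 0, 9, 13]
W^⊗5:
  [10, 20, 20, 20, 21]
  [19, 10, 15, 26, 17]
  [19, 9, 9, 20, 22]
  [19, 13, 13, 10, 22]
  [10, 9, 9, 17, 10]
Key observation: the optimum is the walk 4->3->1->0->3->2, with weight (-4) + 0 + 6 + 7 + 0 = 9.
Optimal value attained by: walk 4->3->1->0->3->2.
Answer: (W^⊗5)[4][2] = 9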